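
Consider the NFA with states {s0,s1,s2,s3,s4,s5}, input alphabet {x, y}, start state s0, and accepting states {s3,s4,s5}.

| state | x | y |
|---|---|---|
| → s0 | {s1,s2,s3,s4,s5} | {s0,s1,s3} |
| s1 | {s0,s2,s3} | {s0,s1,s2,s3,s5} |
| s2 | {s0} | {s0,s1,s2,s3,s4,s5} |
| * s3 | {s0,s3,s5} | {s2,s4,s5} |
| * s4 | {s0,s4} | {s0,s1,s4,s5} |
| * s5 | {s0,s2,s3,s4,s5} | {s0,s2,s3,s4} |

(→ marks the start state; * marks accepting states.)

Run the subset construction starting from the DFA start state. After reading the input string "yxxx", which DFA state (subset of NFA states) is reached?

{s0,s1,s2,s3,s4,s5}

Start: {s0}.
δ(s0,y) = {s0,s1,s3}.
Union: {s0,s1,s3}.
After y: {s0,s1,s3}.
δ(s0,x) = {s1,s2,s3,s4,s5}; δ(s1,x) = {s0,s2,s3}; δ(s3,x) = {s0,s3,s5}.
Union: {s0,s1,s2,s3,s4,s5}.
After x: {s0,s1,s2,s3,s4,s5}.
δ(s0,x) = {s1,s2,s3,s4,s5}; δ(s1,x) = {s0,s2,s3}; δ(s2,x) = {s0}; δ(s3,x) = {s0,s3,s5}; δ(s4,x) = {s0,s4}; δ(s5,x) = {s0,s2,s3,s4,s5}.
Union: {s0,s1,s2,s3,s4,s5}.
After x: {s0,s1,s2,s3,s4,s5}.
δ(s0,x) = {s1,s2,s3,s4,s5}; δ(s1,x) = {s0,s2,s3}; δ(s2,x) = {s0}; δ(s3,x) = {s0,s3,s5}; δ(s4,x) = {s0,s4}; δ(s5,x) = {s0,s2,s3,s4,s5}.
Union: {s0,s1,s2,s3,s4,s5}.
After x: {s0,s1,s2,s3,s4,s5}.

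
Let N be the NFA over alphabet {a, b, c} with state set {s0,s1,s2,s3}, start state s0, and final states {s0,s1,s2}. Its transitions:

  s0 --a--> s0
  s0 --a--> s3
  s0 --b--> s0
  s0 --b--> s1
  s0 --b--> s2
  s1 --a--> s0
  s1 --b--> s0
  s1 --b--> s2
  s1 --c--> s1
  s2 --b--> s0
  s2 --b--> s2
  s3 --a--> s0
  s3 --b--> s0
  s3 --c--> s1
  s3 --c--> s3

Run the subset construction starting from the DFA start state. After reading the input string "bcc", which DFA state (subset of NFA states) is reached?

Start: {s0}.
δ(s0,b) = {s0,s1,s2}.
Union: {s0,s1,s2}.
After b: {s0,s1,s2}.
δ(s0,c) = ∅; δ(s1,c) = {s1}; δ(s2,c) = ∅.
Union: {s1}.
After c: {s1}.
δ(s1,c) = {s1}.
Union: {s1}.
After c: {s1}.

{s1}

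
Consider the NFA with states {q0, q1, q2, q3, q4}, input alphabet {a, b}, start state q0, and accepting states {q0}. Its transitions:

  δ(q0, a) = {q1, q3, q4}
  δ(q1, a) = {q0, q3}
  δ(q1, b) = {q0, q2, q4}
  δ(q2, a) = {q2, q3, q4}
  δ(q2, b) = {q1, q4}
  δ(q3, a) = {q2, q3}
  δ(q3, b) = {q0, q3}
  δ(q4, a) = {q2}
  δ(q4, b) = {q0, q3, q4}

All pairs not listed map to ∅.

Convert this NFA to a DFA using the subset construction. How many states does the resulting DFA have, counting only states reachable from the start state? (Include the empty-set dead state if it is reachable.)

8

Start state of the DFA: {q0}.
{q0} --a--> {q1, q3, q4}  [new]
{q0} --b--> ∅  [new]
{q1, q3, q4} --a--> {q0, q2, q3}  [new]
{q1, q3, q4} --b--> {q0, q2, q3, q4}  [new]
∅ --a--> ∅  [seen]
∅ --b--> ∅  [seen]
{q0, q2, q3} --a--> {q1, q2, q3, q4}  [new]
{q0, q2, q3} --b--> {q0, q1, q3, q4}  [new]
{q0, q2, q3, q4} --a--> {q1, q2, q3, q4}  [seen]
{q0, q2, q3, q4} --b--> {q0, q1, q3, q4}  [seen]
{q1, q2, q3, q4} --a--> {q0, q2, q3, q4}  [seen]
{q1, q2, q3, q4} --b--> {q0, q1, q2, q3, q4}  [new]
{q0, q1, q3, q4} --a--> {q0, q1, q2, q3, q4}  [seen]
{q0, q1, q3, q4} --b--> {q0, q2, q3, q4}  [seen]
{q0, q1, q2, q3, q4} --a--> {q0, q1, q2, q3, q4}  [seen]
{q0, q1, q2, q3, q4} --b--> {q0, q1, q2, q3, q4}  [seen]
Reachable DFA states: {q0}, {q1, q3, q4}, ∅, {q0, q2, q3}, {q0, q2, q3, q4}, {q1, q2, q3, q4}, {q0, q1, q3, q4}, {q0, q1, q2, q3, q4}.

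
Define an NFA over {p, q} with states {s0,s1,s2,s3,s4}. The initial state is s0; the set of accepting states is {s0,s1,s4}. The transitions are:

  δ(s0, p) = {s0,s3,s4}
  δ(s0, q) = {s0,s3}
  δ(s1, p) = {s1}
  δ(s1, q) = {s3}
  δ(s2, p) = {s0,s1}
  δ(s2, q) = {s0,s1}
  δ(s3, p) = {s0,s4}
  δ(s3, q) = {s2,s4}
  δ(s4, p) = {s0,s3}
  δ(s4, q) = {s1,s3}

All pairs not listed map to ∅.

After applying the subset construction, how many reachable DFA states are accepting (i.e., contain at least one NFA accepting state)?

6

Start state of the DFA: {s0}.
{s0} --p--> {s0,s3,s4}  [new]
{s0} --q--> {s0,s3}  [new]
{s0,s3,s4} --p--> {s0,s3,s4}  [seen]
{s0,s3,s4} --q--> {s0,s1,s2,s3,s4}  [new]
{s0,s3} --p--> {s0,s3,s4}  [seen]
{s0,s3} --q--> {s0,s2,s3,s4}  [new]
{s0,s1,s2,s3,s4} --p--> {s0,s1,s3,s4}  [new]
{s0,s1,s2,s3,s4} --q--> {s0,s1,s2,s3,s4}  [seen]
{s0,s2,s3,s4} --p--> {s0,s1,s3,s4}  [seen]
{s0,s2,s3,s4} --q--> {s0,s1,s2,s3,s4}  [seen]
{s0,s1,s3,s4} --p--> {s0,s1,s3,s4}  [seen]
{s0,s1,s3,s4} --q--> {s0,s1,s2,s3,s4}  [seen]
Reachable DFA states: {s0}, {s0,s3,s4}, {s0,s3}, {s0,s1,s2,s3,s4}, {s0,s2,s3,s4}, {s0,s1,s3,s4}.
Accepting DFA states (contain an NFA accepting state): {s0}, {s0,s3,s4}, {s0,s3}, {s0,s1,s2,s3,s4}, {s0,s2,s3,s4}, {s0,s1,s3,s4}.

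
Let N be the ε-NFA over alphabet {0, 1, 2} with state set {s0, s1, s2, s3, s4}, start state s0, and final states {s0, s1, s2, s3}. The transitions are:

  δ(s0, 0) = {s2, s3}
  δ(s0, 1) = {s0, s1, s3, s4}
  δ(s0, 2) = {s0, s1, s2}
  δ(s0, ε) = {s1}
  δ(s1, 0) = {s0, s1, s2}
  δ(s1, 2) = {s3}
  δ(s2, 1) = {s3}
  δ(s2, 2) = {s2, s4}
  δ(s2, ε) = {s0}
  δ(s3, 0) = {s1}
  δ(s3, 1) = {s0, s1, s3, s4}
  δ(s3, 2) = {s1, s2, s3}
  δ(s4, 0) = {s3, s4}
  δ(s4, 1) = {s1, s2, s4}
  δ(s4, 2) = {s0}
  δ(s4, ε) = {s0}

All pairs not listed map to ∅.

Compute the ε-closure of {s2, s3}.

{s0, s1, s2, s3}

Begin with {s2, s3}.
s2 →ε {s0}; add s0.
s0 →ε {s1}; add s1.
ε-closure = {s0, s1, s2, s3}.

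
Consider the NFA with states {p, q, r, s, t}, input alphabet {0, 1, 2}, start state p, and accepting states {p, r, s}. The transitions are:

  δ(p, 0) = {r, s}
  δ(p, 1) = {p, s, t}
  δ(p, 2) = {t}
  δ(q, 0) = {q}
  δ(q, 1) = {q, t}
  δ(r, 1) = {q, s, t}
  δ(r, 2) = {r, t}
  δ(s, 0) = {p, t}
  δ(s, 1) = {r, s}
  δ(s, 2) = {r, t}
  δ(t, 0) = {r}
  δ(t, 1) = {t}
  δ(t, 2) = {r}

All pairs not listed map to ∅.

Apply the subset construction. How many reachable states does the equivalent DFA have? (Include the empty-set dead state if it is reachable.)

16

Start state of the DFA: {p}.
{p} --0--> {r, s}  [new]
{p} --1--> {p, s, t}  [new]
{p} --2--> {t}  [new]
{r, s} --0--> {p, t}  [new]
{r, s} --1--> {q, r, s, t}  [new]
{r, s} --2--> {r, t}  [new]
{p, s, t} --0--> {p, r, s, t}  [new]
{p, s, t} --1--> {p, r, s, t}  [seen]
{p, s, t} --2--> {r, t}  [seen]
{t} --0--> {r}  [new]
{t} --1--> {t}  [seen]
{t} --2--> {r}  [seen]
{p, t} --0--> {r, s}  [seen]
{p, t} --1--> {p, s, t}  [seen]
{p, t} --2--> {r, t}  [seen]
{q, r, s, t} --0--> {p, q, r, t}  [new]
{q, r, s, t} --1--> {q, r, s, t}  [seen]
{q, r, s, t} --2--> {r, t}  [seen]
{r, t} --0--> {r}  [seen]
{r, t} --1--> {q, s, t}  [new]
{r, t} --2--> {r, t}  [seen]
{p, r, s, t} --0--> {p, r, s, t}  [seen]
{p, r, s, t} --1--> {p, q, r, s, t}  [new]
{p, r, s, t} --2--> {r, t}  [seen]
{r} --0--> ∅  [new]
{r} --1--> {q, s, t}  [seen]
{r} --2--> {r, t}  [seen]
{p, q, r, t} --0--> {q, r, s}  [new]
{p, q, r, t} --1--> {p, q, s, t}  [new]
{p, q, r, t} --2--> {r, t}  [seen]
{q, s, t} --0--> {p, q, r, t}  [seen]
{q, s, t} --1--> {q, r, s, t}  [seen]
{q, s, t} --2--> {r, t}  [seen]
{p, q, r, s, t} --0--> {p, q, r, s, t}  [seen]
{p, q, r, s, t} --1--> {p, q, r, s, t}  [seen]
{p, q, r, s, t} --2--> {r, t}  [seen]
∅ --0--> ∅  [seen]
∅ --1--> ∅  [seen]
∅ --2--> ∅  [seen]
{q, r, s} --0--> {p, q, t}  [new]
{q, r, s} --1--> {q, r, s, t}  [seen]
{q, r, s} --2--> {r, t}  [seen]
{p, q, s, t} --0--> {p, q, r, s, t}  [seen]
{p, q, s, t} --1--> {p, q, r, s, t}  [seen]
{p, q, s, t} --2--> {r, t}  [seen]
{p, q, t} --0--> {q, r, s}  [seen]
{p, q, t} --1--> {p, q, s, t}  [seen]
{p, q, t} --2--> {r, t}  [seen]
Reachable DFA states: {p}, {r, s}, {p, s, t}, {t}, {p, t}, {q, r, s, t}, {r, t}, {p, r, s, t}, {r}, {p, q, r, t}, {q, s, t}, {p, q, r, s, t}, ∅, {q, r, s}, {p, q, s, t}, {p, q, t}.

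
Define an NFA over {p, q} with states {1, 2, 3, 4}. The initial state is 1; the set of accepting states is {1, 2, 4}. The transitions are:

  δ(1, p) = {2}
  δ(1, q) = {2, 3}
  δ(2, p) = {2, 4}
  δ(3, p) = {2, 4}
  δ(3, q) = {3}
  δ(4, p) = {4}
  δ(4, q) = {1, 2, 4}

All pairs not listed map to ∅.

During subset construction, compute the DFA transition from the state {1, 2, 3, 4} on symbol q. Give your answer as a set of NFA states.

δ(1,q) = {2, 3}; δ(2,q) = ∅; δ(3,q) = {3}; δ(4,q) = {1, 2, 4}.
Union: {1, 2, 3, 4}.

{1, 2, 3, 4}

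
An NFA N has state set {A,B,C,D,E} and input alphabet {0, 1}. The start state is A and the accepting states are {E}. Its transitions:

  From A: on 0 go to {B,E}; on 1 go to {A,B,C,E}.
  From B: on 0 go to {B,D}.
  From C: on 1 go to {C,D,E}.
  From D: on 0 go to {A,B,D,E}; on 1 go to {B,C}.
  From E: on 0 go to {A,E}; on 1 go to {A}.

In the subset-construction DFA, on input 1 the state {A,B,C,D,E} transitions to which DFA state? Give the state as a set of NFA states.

δ(A,1) = {A,B,C,E}; δ(B,1) = ∅; δ(C,1) = {C,D,E}; δ(D,1) = {B,C}; δ(E,1) = {A}.
Union: {A,B,C,D,E}.

{A,B,C,D,E}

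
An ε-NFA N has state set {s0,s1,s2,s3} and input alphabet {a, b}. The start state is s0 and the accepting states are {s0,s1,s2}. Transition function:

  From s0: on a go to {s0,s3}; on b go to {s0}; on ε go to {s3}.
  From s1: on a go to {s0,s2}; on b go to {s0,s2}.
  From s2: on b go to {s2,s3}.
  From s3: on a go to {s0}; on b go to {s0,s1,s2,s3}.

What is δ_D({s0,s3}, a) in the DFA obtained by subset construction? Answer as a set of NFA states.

{s0,s3}

δ(s0,a) = {s0,s3}; δ(s3,a) = {s0}.
Union: {s0,s3}.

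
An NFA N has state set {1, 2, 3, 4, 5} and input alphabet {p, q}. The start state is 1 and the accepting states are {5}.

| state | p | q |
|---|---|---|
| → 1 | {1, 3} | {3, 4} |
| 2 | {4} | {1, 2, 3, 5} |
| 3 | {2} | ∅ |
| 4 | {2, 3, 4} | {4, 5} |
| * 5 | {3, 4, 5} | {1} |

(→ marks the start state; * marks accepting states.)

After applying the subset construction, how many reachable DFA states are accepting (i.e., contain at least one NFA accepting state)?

5

Start state of the DFA: {1}.
{1} --p--> {1, 3}  [new]
{1} --q--> {3, 4}  [new]
{1, 3} --p--> {1, 2, 3}  [new]
{1, 3} --q--> {3, 4}  [seen]
{3, 4} --p--> {2, 3, 4}  [new]
{3, 4} --q--> {4, 5}  [new]
{1, 2, 3} --p--> {1, 2, 3, 4}  [new]
{1, 2, 3} --q--> {1, 2, 3, 4, 5}  [new]
{2, 3, 4} --p--> {2, 3, 4}  [seen]
{2, 3, 4} --q--> {1, 2, 3, 4, 5}  [seen]
{4, 5} --p--> {2, 3, 4, 5}  [new]
{4, 5} --q--> {1, 4, 5}  [new]
{1, 2, 3, 4} --p--> {1, 2, 3, 4}  [seen]
{1, 2, 3, 4} --q--> {1, 2, 3, 4, 5}  [seen]
{1, 2, 3, 4, 5} --p--> {1, 2, 3, 4, 5}  [seen]
{1, 2, 3, 4, 5} --q--> {1, 2, 3, 4, 5}  [seen]
{2, 3, 4, 5} --p--> {2, 3, 4, 5}  [seen]
{2, 3, 4, 5} --q--> {1, 2, 3, 4, 5}  [seen]
{1, 4, 5} --p--> {1, 2, 3, 4, 5}  [seen]
{1, 4, 5} --q--> {1, 3, 4, 5}  [new]
{1, 3, 4, 5} --p--> {1, 2, 3, 4, 5}  [seen]
{1, 3, 4, 5} --q--> {1, 3, 4, 5}  [seen]
Reachable DFA states: {1}, {1, 3}, {3, 4}, {1, 2, 3}, {2, 3, 4}, {4, 5}, {1, 2, 3, 4}, {1, 2, 3, 4, 5}, {2, 3, 4, 5}, {1, 4, 5}, {1, 3, 4, 5}.
Accepting DFA states (contain an NFA accepting state): {4, 5}, {1, 2, 3, 4, 5}, {2, 3, 4, 5}, {1, 4, 5}, {1, 3, 4, 5}.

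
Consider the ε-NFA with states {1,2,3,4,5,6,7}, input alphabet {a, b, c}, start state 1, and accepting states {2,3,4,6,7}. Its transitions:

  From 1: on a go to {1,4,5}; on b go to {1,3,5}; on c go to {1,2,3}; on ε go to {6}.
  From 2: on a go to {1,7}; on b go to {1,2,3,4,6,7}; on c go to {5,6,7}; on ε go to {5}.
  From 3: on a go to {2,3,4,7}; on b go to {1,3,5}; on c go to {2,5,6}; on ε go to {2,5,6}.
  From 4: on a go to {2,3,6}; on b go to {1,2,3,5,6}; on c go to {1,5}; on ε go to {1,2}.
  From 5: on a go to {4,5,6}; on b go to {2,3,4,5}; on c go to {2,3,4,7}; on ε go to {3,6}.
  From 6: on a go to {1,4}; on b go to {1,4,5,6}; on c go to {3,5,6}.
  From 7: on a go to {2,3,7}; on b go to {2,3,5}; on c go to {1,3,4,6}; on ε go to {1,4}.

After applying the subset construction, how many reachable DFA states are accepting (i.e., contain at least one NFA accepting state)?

4

Start state of the DFA: {1,6} (ε-closure of the NFA start).
{1,6} --a--> {1,2,3,4,5,6}  [new]
{1,6} --b--> {1,2,3,4,5,6}  [seen]
{1,6} --c--> {1,2,3,5,6}  [new]
{1,2,3,4,5,6} --a--> {1,2,3,4,5,6,7}  [new]
{1,2,3,4,5,6} --b--> {1,2,3,4,5,6,7}  [seen]
{1,2,3,4,5,6} --c--> {1,2,3,4,5,6,7}  [seen]
{1,2,3,5,6} --a--> {1,2,3,4,5,6,7}  [seen]
{1,2,3,5,6} --b--> {1,2,3,4,5,6,7}  [seen]
{1,2,3,5,6} --c--> {1,2,3,4,5,6,7}  [seen]
{1,2,3,4,5,6,7} --a--> {1,2,3,4,5,6,7}  [seen]
{1,2,3,4,5,6,7} --b--> {1,2,3,4,5,6,7}  [seen]
{1,2,3,4,5,6,7} --c--> {1,2,3,4,5,6,7}  [seen]
Reachable DFA states: {1,6}, {1,2,3,4,5,6}, {1,2,3,5,6}, {1,2,3,4,5,6,7}.
Accepting DFA states (contain an NFA accepting state): {1,6}, {1,2,3,4,5,6}, {1,2,3,5,6}, {1,2,3,4,5,6,7}.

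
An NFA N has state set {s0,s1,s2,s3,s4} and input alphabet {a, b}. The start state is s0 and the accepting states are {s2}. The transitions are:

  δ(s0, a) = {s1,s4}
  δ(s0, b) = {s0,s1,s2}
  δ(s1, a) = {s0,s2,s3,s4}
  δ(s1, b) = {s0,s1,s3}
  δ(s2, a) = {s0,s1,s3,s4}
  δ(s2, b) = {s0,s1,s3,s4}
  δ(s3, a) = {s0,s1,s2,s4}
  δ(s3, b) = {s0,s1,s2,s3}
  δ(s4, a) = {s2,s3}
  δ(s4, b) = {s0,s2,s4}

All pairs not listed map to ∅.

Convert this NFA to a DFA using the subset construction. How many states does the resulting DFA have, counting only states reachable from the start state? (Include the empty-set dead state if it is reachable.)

5

Start state of the DFA: {s0}.
{s0} --a--> {s1,s4}  [new]
{s0} --b--> {s0,s1,s2}  [new]
{s1,s4} --a--> {s0,s2,s3,s4}  [new]
{s1,s4} --b--> {s0,s1,s2,s3,s4}  [new]
{s0,s1,s2} --a--> {s0,s1,s2,s3,s4}  [seen]
{s0,s1,s2} --b--> {s0,s1,s2,s3,s4}  [seen]
{s0,s2,s3,s4} --a--> {s0,s1,s2,s3,s4}  [seen]
{s0,s2,s3,s4} --b--> {s0,s1,s2,s3,s4}  [seen]
{s0,s1,s2,s3,s4} --a--> {s0,s1,s2,s3,s4}  [seen]
{s0,s1,s2,s3,s4} --b--> {s0,s1,s2,s3,s4}  [seen]
Reachable DFA states: {s0}, {s1,s4}, {s0,s1,s2}, {s0,s2,s3,s4}, {s0,s1,s2,s3,s4}.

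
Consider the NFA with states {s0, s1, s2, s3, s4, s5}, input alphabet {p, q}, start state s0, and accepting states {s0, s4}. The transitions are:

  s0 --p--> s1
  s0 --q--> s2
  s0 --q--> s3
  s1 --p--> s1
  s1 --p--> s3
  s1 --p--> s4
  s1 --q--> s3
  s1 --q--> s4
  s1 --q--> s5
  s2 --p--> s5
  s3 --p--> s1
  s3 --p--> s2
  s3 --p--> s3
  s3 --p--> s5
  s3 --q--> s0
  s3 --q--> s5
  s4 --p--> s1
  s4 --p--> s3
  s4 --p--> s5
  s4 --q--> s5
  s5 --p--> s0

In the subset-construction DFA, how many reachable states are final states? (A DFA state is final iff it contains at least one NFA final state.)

12

Start state of the DFA: {s0}.
{s0} --p--> {s1}  [new]
{s0} --q--> {s2, s3}  [new]
{s1} --p--> {s1, s3, s4}  [new]
{s1} --q--> {s3, s4, s5}  [new]
{s2, s3} --p--> {s1, s2, s3, s5}  [new]
{s2, s3} --q--> {s0, s5}  [new]
{s1, s3, s4} --p--> {s1, s2, s3, s4, s5}  [new]
{s1, s3, s4} --q--> {s0, s3, s4, s5}  [new]
{s3, s4, s5} --p--> {s0, s1, s2, s3, s5}  [new]
{s3, s4, s5} --q--> {s0, s5}  [seen]
{s1, s2, s3, s5} --p--> {s0, s1, s2, s3, s4, s5}  [new]
{s1, s2, s3, s5} --q--> {s0, s3, s4, s5}  [seen]
{s0, s5} --p--> {s0, s1}  [new]
{s0, s5} --q--> {s2, s3}  [seen]
{s1, s2, s3, s4, s5} --p--> {s0, s1, s2, s3, s4, s5}  [seen]
{s1, s2, s3, s4, s5} --q--> {s0, s3, s4, s5}  [seen]
{s0, s3, s4, s5} --p--> {s0, s1, s2, s3, s5}  [seen]
{s0, s3, s4, s5} --q--> {s0, s2, s3, s5}  [new]
{s0, s1, s2, s3, s5} --p--> {s0, s1, s2, s3, s4, s5}  [seen]
{s0, s1, s2, s3, s5} --q--> {s0, s2, s3, s4, s5}  [new]
{s0, s1, s2, s3, s4, s5} --p--> {s0, s1, s2, s3, s4, s5}  [seen]
{s0, s1, s2, s3, s4, s5} --q--> {s0, s2, s3, s4, s5}  [seen]
{s0, s1} --p--> {s1, s3, s4}  [seen]
{s0, s1} --q--> {s2, s3, s4, s5}  [new]
{s0, s2, s3, s5} --p--> {s0, s1, s2, s3, s5}  [seen]
{s0, s2, s3, s5} --q--> {s0, s2, s3, s5}  [seen]
{s0, s2, s3, s4, s5} --p--> {s0, s1, s2, s3, s5}  [seen]
{s0, s2, s3, s4, s5} --q--> {s0, s2, s3, s5}  [seen]
{s2, s3, s4, s5} --p--> {s0, s1, s2, s3, s5}  [seen]
{s2, s3, s4, s5} --q--> {s0, s5}  [seen]
Reachable DFA states: {s0}, {s1}, {s2, s3}, {s1, s3, s4}, {s3, s4, s5}, {s1, s2, s3, s5}, {s0, s5}, {s1, s2, s3, s4, s5}, {s0, s3, s4, s5}, {s0, s1, s2, s3, s5}, {s0, s1, s2, s3, s4, s5}, {s0, s1}, {s0, s2, s3, s5}, {s0, s2, s3, s4, s5}, {s2, s3, s4, s5}.
Accepting DFA states (contain an NFA accepting state): {s0}, {s1, s3, s4}, {s3, s4, s5}, {s0, s5}, {s1, s2, s3, s4, s5}, {s0, s3, s4, s5}, {s0, s1, s2, s3, s5}, {s0, s1, s2, s3, s4, s5}, {s0, s1}, {s0, s2, s3, s5}, {s0, s2, s3, s4, s5}, {s2, s3, s4, s5}.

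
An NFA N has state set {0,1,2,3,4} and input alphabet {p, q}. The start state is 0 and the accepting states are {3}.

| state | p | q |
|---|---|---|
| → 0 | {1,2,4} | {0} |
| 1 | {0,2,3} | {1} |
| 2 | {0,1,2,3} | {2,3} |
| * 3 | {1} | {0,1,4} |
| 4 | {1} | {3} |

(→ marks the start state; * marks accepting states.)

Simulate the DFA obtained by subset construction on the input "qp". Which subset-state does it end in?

{1,2,4}

Start: {0}.
δ(0,q) = {0}.
Union: {0}.
After q: {0}.
δ(0,p) = {1,2,4}.
Union: {1,2,4}.
After p: {1,2,4}.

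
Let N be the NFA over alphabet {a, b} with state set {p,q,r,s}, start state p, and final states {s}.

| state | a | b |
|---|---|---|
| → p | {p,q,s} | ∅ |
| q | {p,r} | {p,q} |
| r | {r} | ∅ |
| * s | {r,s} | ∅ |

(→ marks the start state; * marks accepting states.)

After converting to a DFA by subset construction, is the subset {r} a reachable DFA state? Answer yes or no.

Start state of the DFA: {p}.
{p} --a--> {p,q,s}  [new]
{p} --b--> ∅  [new]
{p,q,s} --a--> {p,q,r,s}  [new]
{p,q,s} --b--> {p,q}  [new]
∅ --a--> ∅  [seen]
∅ --b--> ∅  [seen]
{p,q,r,s} --a--> {p,q,r,s}  [seen]
{p,q,r,s} --b--> {p,q}  [seen]
{p,q} --a--> {p,q,r,s}  [seen]
{p,q} --b--> {p,q}  [seen]
Reachable DFA states: {p}, {p,q,s}, ∅, {p,q,r,s}, {p,q}.
{r} is not among them.

no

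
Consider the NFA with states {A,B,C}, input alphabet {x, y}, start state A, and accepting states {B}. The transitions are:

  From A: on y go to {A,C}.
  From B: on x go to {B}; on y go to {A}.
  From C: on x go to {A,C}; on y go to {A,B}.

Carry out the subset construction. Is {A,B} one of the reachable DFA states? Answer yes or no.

no

Start state of the DFA: {A}.
{A} --x--> ∅  [new]
{A} --y--> {A,C}  [new]
∅ --x--> ∅  [seen]
∅ --y--> ∅  [seen]
{A,C} --x--> {A,C}  [seen]
{A,C} --y--> {A,B,C}  [new]
{A,B,C} --x--> {A,B,C}  [seen]
{A,B,C} --y--> {A,B,C}  [seen]
Reachable DFA states: {A}, ∅, {A,C}, {A,B,C}.
{A,B} is not among them.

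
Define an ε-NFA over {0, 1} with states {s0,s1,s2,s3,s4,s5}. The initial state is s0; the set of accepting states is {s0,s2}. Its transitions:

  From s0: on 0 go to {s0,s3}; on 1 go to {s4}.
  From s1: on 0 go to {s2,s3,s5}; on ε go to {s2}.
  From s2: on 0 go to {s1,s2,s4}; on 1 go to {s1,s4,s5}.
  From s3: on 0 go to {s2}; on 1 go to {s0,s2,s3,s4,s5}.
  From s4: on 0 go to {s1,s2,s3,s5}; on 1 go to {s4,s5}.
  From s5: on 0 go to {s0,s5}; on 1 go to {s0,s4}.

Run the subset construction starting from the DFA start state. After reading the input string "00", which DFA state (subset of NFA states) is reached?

Start: {s0}.
δ(s0,0) = {s0,s3}.
Union: {s0,s3}.
After 0: {s0,s3}.
δ(s0,0) = {s0,s3}; δ(s3,0) = {s2}.
Union: {s0,s2,s3}.
After 0: {s0,s2,s3}.

{s0,s2,s3}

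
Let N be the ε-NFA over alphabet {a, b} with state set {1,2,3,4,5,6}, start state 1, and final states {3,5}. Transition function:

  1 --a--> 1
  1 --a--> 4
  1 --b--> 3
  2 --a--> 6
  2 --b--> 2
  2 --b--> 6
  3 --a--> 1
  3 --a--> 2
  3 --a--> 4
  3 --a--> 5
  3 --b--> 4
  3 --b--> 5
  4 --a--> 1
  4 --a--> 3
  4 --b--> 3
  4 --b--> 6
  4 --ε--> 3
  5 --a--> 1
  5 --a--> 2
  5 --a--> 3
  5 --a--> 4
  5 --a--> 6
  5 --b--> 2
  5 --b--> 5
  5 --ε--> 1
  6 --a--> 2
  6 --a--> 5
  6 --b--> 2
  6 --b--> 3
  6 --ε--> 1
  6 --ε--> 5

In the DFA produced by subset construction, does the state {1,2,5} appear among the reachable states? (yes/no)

no

Start state of the DFA: {1} (ε-closure of the NFA start).
{1} --a--> {1,3,4}  [new]
{1} --b--> {3}  [new]
{1,3,4} --a--> {1,2,3,4,5}  [new]
{1,3,4} --b--> {1,3,4,5,6}  [new]
{3} --a--> {1,2,3,4,5}  [seen]
{3} --b--> {1,3,4,5}  [new]
{1,2,3,4,5} --a--> {1,2,3,4,5,6}  [new]
{1,2,3,4,5} --b--> {1,2,3,4,5,6}  [seen]
{1,3,4,5,6} --a--> {1,2,3,4,5,6}  [seen]
{1,3,4,5,6} --b--> {1,2,3,4,5,6}  [seen]
{1,3,4,5} --a--> {1,2,3,4,5,6}  [seen]
{1,3,4,5} --b--> {1,2,3,4,5,6}  [seen]
{1,2,3,4,5,6} --a--> {1,2,3,4,5,6}  [seen]
{1,2,3,4,5,6} --b--> {1,2,3,4,5,6}  [seen]
Reachable DFA states: {1}, {1,3,4}, {3}, {1,2,3,4,5}, {1,3,4,5,6}, {1,3,4,5}, {1,2,3,4,5,6}.
{1,2,5} is not among them.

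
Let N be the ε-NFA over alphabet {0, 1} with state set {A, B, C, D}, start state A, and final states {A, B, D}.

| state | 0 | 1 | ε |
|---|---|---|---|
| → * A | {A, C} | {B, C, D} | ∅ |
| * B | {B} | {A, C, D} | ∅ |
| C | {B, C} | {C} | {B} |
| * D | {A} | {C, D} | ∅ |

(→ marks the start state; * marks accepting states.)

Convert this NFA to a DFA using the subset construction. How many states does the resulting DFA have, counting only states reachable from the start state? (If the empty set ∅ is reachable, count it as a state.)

4

Start state of the DFA: {A} (ε-closure of the NFA start).
{A} --0--> {A, B, C}  [new]
{A} --1--> {B, C, D}  [new]
{A, B, C} --0--> {A, B, C}  [seen]
{A, B, C} --1--> {A, B, C, D}  [new]
{B, C, D} --0--> {A, B, C}  [seen]
{B, C, D} --1--> {A, B, C, D}  [seen]
{A, B, C, D} --0--> {A, B, C}  [seen]
{A, B, C, D} --1--> {A, B, C, D}  [seen]
Reachable DFA states: {A}, {A, B, C}, {B, C, D}, {A, B, C, D}.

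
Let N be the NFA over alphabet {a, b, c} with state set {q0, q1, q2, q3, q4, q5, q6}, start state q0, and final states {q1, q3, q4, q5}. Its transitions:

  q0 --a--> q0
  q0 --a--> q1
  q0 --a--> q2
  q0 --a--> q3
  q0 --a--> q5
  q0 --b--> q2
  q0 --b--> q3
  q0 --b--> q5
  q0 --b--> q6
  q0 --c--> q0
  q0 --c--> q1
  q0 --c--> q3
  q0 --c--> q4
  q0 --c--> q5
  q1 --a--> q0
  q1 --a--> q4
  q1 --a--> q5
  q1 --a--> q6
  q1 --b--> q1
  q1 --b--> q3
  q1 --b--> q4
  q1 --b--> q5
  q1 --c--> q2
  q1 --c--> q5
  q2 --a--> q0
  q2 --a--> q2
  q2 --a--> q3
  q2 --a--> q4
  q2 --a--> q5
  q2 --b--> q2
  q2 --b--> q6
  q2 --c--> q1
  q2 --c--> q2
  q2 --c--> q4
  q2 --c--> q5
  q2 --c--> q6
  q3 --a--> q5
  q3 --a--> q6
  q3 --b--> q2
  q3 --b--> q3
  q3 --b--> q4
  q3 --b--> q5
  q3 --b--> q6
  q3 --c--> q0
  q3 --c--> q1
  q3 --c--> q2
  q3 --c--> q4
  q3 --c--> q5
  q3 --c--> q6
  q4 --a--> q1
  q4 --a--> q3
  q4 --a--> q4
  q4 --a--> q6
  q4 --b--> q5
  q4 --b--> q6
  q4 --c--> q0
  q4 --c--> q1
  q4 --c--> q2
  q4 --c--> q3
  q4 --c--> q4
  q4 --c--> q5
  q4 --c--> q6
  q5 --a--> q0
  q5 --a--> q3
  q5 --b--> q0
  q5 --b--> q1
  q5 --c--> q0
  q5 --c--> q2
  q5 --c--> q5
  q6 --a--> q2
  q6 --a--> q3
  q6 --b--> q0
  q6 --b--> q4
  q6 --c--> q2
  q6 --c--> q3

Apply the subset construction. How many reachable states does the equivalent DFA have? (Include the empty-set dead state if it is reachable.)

Start state of the DFA: {q0}.
{q0} --a--> {q0, q1, q2, q3, q5}  [new]
{q0} --b--> {q2, q3, q5, q6}  [new]
{q0} --c--> {q0, q1, q3, q4, q5}  [new]
{q0, q1, q2, q3, q5} --a--> {q0, q1, q2, q3, q4, q5, q6}  [new]
{q0, q1, q2, q3, q5} --b--> {q0, q1, q2, q3, q4, q5, q6}  [seen]
{q0, q1, q2, q3, q5} --c--> {q0, q1, q2, q3, q4, q5, q6}  [seen]
{q2, q3, q5, q6} --a--> {q0, q2, q3, q4, q5, q6}  [new]
{q2, q3, q5, q6} --b--> {q0, q1, q2, q3, q4, q5, q6}  [seen]
{q2, q3, q5, q6} --c--> {q0, q1, q2, q3, q4, q5, q6}  [seen]
{q0, q1, q3, q4, q5} --a--> {q0, q1, q2, q3, q4, q5, q6}  [seen]
{q0, q1, q3, q4, q5} --b--> {q0, q1, q2, q3, q4, q5, q6}  [seen]
{q0, q1, q3, q4, q5} --c--> {q0, q1, q2, q3, q4, q5, q6}  [seen]
{q0, q1, q2, q3, q4, q5, q6} --a--> {q0, q1, q2, q3, q4, q5, q6}  [seen]
{q0, q1, q2, q3, q4, q5, q6} --b--> {q0, q1, q2, q3, q4, q5, q6}  [seen]
{q0, q1, q2, q3, q4, q5, q6} --c--> {q0, q1, q2, q3, q4, q5, q6}  [seen]
{q0, q2, q3, q4, q5, q6} --a--> {q0, q1, q2, q3, q4, q5, q6}  [seen]
{q0, q2, q3, q4, q5, q6} --b--> {q0, q1, q2, q3, q4, q5, q6}  [seen]
{q0, q2, q3, q4, q5, q6} --c--> {q0, q1, q2, q3, q4, q5, q6}  [seen]
Reachable DFA states: {q0}, {q0, q1, q2, q3, q5}, {q2, q3, q5, q6}, {q0, q1, q3, q4, q5}, {q0, q1, q2, q3, q4, q5, q6}, {q0, q2, q3, q4, q5, q6}.

6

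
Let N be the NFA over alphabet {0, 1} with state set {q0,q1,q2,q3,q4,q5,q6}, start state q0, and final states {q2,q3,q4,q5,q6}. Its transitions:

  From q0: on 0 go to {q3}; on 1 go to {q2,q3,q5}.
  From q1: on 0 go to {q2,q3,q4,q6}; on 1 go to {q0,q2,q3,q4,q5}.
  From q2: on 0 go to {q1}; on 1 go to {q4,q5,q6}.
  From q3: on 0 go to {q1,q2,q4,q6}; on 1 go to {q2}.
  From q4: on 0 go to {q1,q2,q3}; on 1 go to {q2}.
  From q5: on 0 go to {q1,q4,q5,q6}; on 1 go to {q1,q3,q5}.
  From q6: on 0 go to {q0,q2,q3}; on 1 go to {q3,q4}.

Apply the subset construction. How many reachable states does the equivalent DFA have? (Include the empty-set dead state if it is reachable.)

Start state of the DFA: {q0}.
{q0} --0--> {q3}  [new]
{q0} --1--> {q2,q3,q5}  [new]
{q3} --0--> {q1,q2,q4,q6}  [new]
{q3} --1--> {q2}  [new]
{q2,q3,q5} --0--> {q1,q2,q4,q5,q6}  [new]
{q2,q3,q5} --1--> {q1,q2,q3,q4,q5,q6}  [new]
{q1,q2,q4,q6} --0--> {q0,q1,q2,q3,q4,q6}  [new]
{q1,q2,q4,q6} --1--> {q0,q2,q3,q4,q5,q6}  [new]
{q2} --0--> {q1}  [new]
{q2} --1--> {q4,q5,q6}  [new]
{q1,q2,q4,q5,q6} --0--> {q0,q1,q2,q3,q4,q5,q6}  [new]
{q1,q2,q4,q5,q6} --1--> {q0,q1,q2,q3,q4,q5,q6}  [seen]
{q1,q2,q3,q4,q5,q6} --0--> {q0,q1,q2,q3,q4,q5,q6}  [seen]
{q1,q2,q3,q4,q5,q6} --1--> {q0,q1,q2,q3,q4,q5,q6}  [seen]
{q0,q1,q2,q3,q4,q6} --0--> {q0,q1,q2,q3,q4,q6}  [seen]
{q0,q1,q2,q3,q4,q6} --1--> {q0,q2,q3,q4,q5,q6}  [seen]
{q0,q2,q3,q4,q5,q6} --0--> {q0,q1,q2,q3,q4,q5,q6}  [seen]
{q0,q2,q3,q4,q5,q6} --1--> {q1,q2,q3,q4,q5,q6}  [seen]
{q1} --0--> {q2,q3,q4,q6}  [new]
{q1} --1--> {q0,q2,q3,q4,q5}  [new]
{q4,q5,q6} --0--> {q0,q1,q2,q3,q4,q5,q6}  [seen]
{q4,q5,q6} --1--> {q1,q2,q3,q4,q5}  [new]
{q0,q1,q2,q3,q4,q5,q6} --0--> {q0,q1,q2,q3,q4,q5,q6}  [seen]
{q0,q1,q2,q3,q4,q5,q6} --1--> {q0,q1,q2,q3,q4,q5,q6}  [seen]
{q2,q3,q4,q6} --0--> {q0,q1,q2,q3,q4,q6}  [seen]
{q2,q3,q4,q6} --1--> {q2,q3,q4,q5,q6}  [new]
{q0,q2,q3,q4,q5} --0--> {q1,q2,q3,q4,q5,q6}  [seen]
{q0,q2,q3,q4,q5} --1--> {q1,q2,q3,q4,q5,q6}  [seen]
{q1,q2,q3,q4,q5} --0--> {q1,q2,q3,q4,q5,q6}  [seen]
{q1,q2,q3,q4,q5} --1--> {q0,q1,q2,q3,q4,q5,q6}  [seen]
{q2,q3,q4,q5,q6} --0--> {q0,q1,q2,q3,q4,q5,q6}  [seen]
{q2,q3,q4,q5,q6} --1--> {q1,q2,q3,q4,q5,q6}  [seen]
Reachable DFA states: {q0}, {q3}, {q2,q3,q5}, {q1,q2,q4,q6}, {q2}, {q1,q2,q4,q5,q6}, {q1,q2,q3,q4,q5,q6}, {q0,q1,q2,q3,q4,q6}, {q0,q2,q3,q4,q5,q6}, {q1}, {q4,q5,q6}, {q0,q1,q2,q3,q4,q5,q6}, {q2,q3,q4,q6}, {q0,q2,q3,q4,q5}, {q1,q2,q3,q4,q5}, {q2,q3,q4,q5,q6}.

16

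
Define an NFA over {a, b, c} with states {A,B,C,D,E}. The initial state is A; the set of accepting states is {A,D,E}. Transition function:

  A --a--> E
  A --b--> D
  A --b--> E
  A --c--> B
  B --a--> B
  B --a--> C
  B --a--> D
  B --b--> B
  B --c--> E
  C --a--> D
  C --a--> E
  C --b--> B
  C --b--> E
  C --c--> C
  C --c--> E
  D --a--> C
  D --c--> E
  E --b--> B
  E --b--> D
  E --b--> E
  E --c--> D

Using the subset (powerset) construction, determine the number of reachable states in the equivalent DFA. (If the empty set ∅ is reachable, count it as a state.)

Start state of the DFA: {A}.
{A} --a--> {E}  [new]
{A} --b--> {D,E}  [new]
{A} --c--> {B}  [new]
{E} --a--> ∅  [new]
{E} --b--> {B,D,E}  [new]
{E} --c--> {D}  [new]
{D,E} --a--> {C}  [new]
{D,E} --b--> {B,D,E}  [seen]
{D,E} --c--> {D,E}  [seen]
{B} --a--> {B,C,D}  [new]
{B} --b--> {B}  [seen]
{B} --c--> {E}  [seen]
∅ --a--> ∅  [seen]
∅ --b--> ∅  [seen]
∅ --c--> ∅  [seen]
{B,D,E} --a--> {B,C,D}  [seen]
{B,D,E} --b--> {B,D,E}  [seen]
{B,D,E} --c--> {D,E}  [seen]
{D} --a--> {C}  [seen]
{D} --b--> ∅  [seen]
{D} --c--> {E}  [seen]
{C} --a--> {D,E}  [seen]
{C} --b--> {B,E}  [new]
{C} --c--> {C,E}  [new]
{B,C,D} --a--> {B,C,D,E}  [new]
{B,C,D} --b--> {B,E}  [seen]
{B,C,D} --c--> {C,E}  [seen]
{B,E} --a--> {B,C,D}  [seen]
{B,E} --b--> {B,D,E}  [seen]
{B,E} --c--> {D,E}  [seen]
{C,E} --a--> {D,E}  [seen]
{C,E} --b--> {B,D,E}  [seen]
{C,E} --c--> {C,D,E}  [new]
{B,C,D,E} --a--> {B,C,D,E}  [seen]
{B,C,D,E} --b--> {B,D,E}  [seen]
{B,C,D,E} --c--> {C,D,E}  [seen]
{C,D,E} --a--> {C,D,E}  [seen]
{C,D,E} --b--> {B,D,E}  [seen]
{C,D,E} --c--> {C,D,E}  [seen]
Reachable DFA states: {A}, {E}, {D,E}, {B}, ∅, {B,D,E}, {D}, {C}, {B,C,D}, {B,E}, {C,E}, {B,C,D,E}, {C,D,E}.

13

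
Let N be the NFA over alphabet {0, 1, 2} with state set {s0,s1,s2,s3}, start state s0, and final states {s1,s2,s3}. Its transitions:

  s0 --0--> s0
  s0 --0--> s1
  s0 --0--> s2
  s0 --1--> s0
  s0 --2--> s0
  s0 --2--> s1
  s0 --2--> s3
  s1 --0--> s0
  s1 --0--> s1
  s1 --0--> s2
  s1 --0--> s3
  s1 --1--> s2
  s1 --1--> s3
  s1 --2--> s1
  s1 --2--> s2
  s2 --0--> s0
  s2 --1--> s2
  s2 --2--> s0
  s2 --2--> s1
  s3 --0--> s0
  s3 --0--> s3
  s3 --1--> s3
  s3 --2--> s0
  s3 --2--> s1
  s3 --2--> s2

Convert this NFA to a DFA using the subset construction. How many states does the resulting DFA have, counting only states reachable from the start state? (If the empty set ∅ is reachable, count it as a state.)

Start state of the DFA: {s0}.
{s0} --0--> {s0,s1,s2}  [new]
{s0} --1--> {s0}  [seen]
{s0} --2--> {s0,s1,s3}  [new]
{s0,s1,s2} --0--> {s0,s1,s2,s3}  [new]
{s0,s1,s2} --1--> {s0,s2,s3}  [new]
{s0,s1,s2} --2--> {s0,s1,s2,s3}  [seen]
{s0,s1,s3} --0--> {s0,s1,s2,s3}  [seen]
{s0,s1,s3} --1--> {s0,s2,s3}  [seen]
{s0,s1,s3} --2--> {s0,s1,s2,s3}  [seen]
{s0,s1,s2,s3} --0--> {s0,s1,s2,s3}  [seen]
{s0,s1,s2,s3} --1--> {s0,s2,s3}  [seen]
{s0,s1,s2,s3} --2--> {s0,s1,s2,s3}  [seen]
{s0,s2,s3} --0--> {s0,s1,s2,s3}  [seen]
{s0,s2,s3} --1--> {s0,s2,s3}  [seen]
{s0,s2,s3} --2--> {s0,s1,s2,s3}  [seen]
Reachable DFA states: {s0}, {s0,s1,s2}, {s0,s1,s3}, {s0,s1,s2,s3}, {s0,s2,s3}.

5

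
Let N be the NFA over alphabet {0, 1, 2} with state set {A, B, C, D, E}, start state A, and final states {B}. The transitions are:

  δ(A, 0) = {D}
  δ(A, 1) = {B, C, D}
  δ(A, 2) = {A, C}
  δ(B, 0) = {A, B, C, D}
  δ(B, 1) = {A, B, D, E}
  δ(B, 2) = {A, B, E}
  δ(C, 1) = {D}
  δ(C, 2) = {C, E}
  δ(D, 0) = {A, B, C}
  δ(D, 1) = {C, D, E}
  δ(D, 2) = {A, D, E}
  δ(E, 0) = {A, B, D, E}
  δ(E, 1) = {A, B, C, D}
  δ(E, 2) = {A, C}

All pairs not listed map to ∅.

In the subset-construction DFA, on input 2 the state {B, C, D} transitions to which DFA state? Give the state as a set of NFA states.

δ(B,2) = {A, B, E}; δ(C,2) = {C, E}; δ(D,2) = {A, D, E}.
Union: {A, B, C, D, E}.

{A, B, C, D, E}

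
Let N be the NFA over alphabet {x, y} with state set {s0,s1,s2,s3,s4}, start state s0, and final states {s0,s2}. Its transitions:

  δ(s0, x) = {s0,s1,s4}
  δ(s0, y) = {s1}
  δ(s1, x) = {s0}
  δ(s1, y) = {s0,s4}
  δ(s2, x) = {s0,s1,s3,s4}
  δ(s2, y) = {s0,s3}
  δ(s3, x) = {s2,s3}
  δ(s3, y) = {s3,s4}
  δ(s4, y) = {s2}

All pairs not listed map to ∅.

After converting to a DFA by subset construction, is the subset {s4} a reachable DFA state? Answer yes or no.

no

Start state of the DFA: {s0}.
{s0} --x--> {s0,s1,s4}  [new]
{s0} --y--> {s1}  [new]
{s0,s1,s4} --x--> {s0,s1,s4}  [seen]
{s0,s1,s4} --y--> {s0,s1,s2,s4}  [new]
{s1} --x--> {s0}  [seen]
{s1} --y--> {s0,s4}  [new]
{s0,s1,s2,s4} --x--> {s0,s1,s3,s4}  [new]
{s0,s1,s2,s4} --y--> {s0,s1,s2,s3,s4}  [new]
{s0,s4} --x--> {s0,s1,s4}  [seen]
{s0,s4} --y--> {s1,s2}  [new]
{s0,s1,s3,s4} --x--> {s0,s1,s2,s3,s4}  [seen]
{s0,s1,s3,s4} --y--> {s0,s1,s2,s3,s4}  [seen]
{s0,s1,s2,s3,s4} --x--> {s0,s1,s2,s3,s4}  [seen]
{s0,s1,s2,s3,s4} --y--> {s0,s1,s2,s3,s4}  [seen]
{s1,s2} --x--> {s0,s1,s3,s4}  [seen]
{s1,s2} --y--> {s0,s3,s4}  [new]
{s0,s3,s4} --x--> {s0,s1,s2,s3,s4}  [seen]
{s0,s3,s4} --y--> {s1,s2,s3,s4}  [new]
{s1,s2,s3,s4} --x--> {s0,s1,s2,s3,s4}  [seen]
{s1,s2,s3,s4} --y--> {s0,s2,s3,s4}  [new]
{s0,s2,s3,s4} --x--> {s0,s1,s2,s3,s4}  [seen]
{s0,s2,s3,s4} --y--> {s0,s1,s2,s3,s4}  [seen]
Reachable DFA states: {s0}, {s0,s1,s4}, {s1}, {s0,s1,s2,s4}, {s0,s4}, {s0,s1,s3,s4}, {s0,s1,s2,s3,s4}, {s1,s2}, {s0,s3,s4}, {s1,s2,s3,s4}, {s0,s2,s3,s4}.
{s4} is not among them.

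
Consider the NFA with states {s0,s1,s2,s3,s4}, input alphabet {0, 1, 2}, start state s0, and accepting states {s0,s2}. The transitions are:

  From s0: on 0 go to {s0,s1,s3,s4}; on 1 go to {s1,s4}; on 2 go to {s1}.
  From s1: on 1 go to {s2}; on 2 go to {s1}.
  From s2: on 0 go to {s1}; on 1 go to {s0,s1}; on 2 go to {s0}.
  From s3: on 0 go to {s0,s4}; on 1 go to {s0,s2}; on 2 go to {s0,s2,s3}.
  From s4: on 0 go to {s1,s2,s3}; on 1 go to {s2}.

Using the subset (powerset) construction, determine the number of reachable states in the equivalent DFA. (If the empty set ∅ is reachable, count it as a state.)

Start state of the DFA: {s0}.
{s0} --0--> {s0,s1,s3,s4}  [new]
{s0} --1--> {s1,s4}  [new]
{s0} --2--> {s1}  [new]
{s0,s1,s3,s4} --0--> {s0,s1,s2,s3,s4}  [new]
{s0,s1,s3,s4} --1--> {s0,s1,s2,s4}  [new]
{s0,s1,s3,s4} --2--> {s0,s1,s2,s3}  [new]
{s1,s4} --0--> {s1,s2,s3}  [new]
{s1,s4} --1--> {s2}  [new]
{s1,s4} --2--> {s1}  [seen]
{s1} --0--> ∅  [new]
{s1} --1--> {s2}  [seen]
{s1} --2--> {s1}  [seen]
{s0,s1,s2,s3,s4} --0--> {s0,s1,s2,s3,s4}  [seen]
{s0,s1,s2,s3,s4} --1--> {s0,s1,s2,s4}  [seen]
{s0,s1,s2,s3,s4} --2--> {s0,s1,s2,s3}  [seen]
{s0,s1,s2,s4} --0--> {s0,s1,s2,s3,s4}  [seen]
{s0,s1,s2,s4} --1--> {s0,s1,s2,s4}  [seen]
{s0,s1,s2,s4} --2--> {s0,s1}  [new]
{s0,s1,s2,s3} --0--> {s0,s1,s3,s4}  [seen]
{s0,s1,s2,s3} --1--> {s0,s1,s2,s4}  [seen]
{s0,s1,s2,s3} --2--> {s0,s1,s2,s3}  [seen]
{s1,s2,s3} --0--> {s0,s1,s4}  [new]
{s1,s2,s3} --1--> {s0,s1,s2}  [new]
{s1,s2,s3} --2--> {s0,s1,s2,s3}  [seen]
{s2} --0--> {s1}  [seen]
{s2} --1--> {s0,s1}  [seen]
{s2} --2--> {s0}  [seen]
∅ --0--> ∅  [seen]
∅ --1--> ∅  [seen]
∅ --2--> ∅  [seen]
{s0,s1} --0--> {s0,s1,s3,s4}  [seen]
{s0,s1} --1--> {s1,s2,s4}  [new]
{s0,s1} --2--> {s1}  [seen]
{s0,s1,s4} --0--> {s0,s1,s2,s3,s4}  [seen]
{s0,s1,s4} --1--> {s1,s2,s4}  [seen]
{s0,s1,s4} --2--> {s1}  [seen]
{s0,s1,s2} --0--> {s0,s1,s3,s4}  [seen]
{s0,s1,s2} --1--> {s0,s1,s2,s4}  [seen]
{s0,s1,s2} --2--> {s0,s1}  [seen]
{s1,s2,s4} --0--> {s1,s2,s3}  [seen]
{s1,s2,s4} --1--> {s0,s1,s2}  [seen]
{s1,s2,s4} --2--> {s0,s1}  [seen]
Reachable DFA states: {s0}, {s0,s1,s3,s4}, {s1,s4}, {s1}, {s0,s1,s2,s3,s4}, {s0,s1,s2,s4}, {s0,s1,s2,s3}, {s1,s2,s3}, {s2}, ∅, {s0,s1}, {s0,s1,s4}, {s0,s1,s2}, {s1,s2,s4}.

14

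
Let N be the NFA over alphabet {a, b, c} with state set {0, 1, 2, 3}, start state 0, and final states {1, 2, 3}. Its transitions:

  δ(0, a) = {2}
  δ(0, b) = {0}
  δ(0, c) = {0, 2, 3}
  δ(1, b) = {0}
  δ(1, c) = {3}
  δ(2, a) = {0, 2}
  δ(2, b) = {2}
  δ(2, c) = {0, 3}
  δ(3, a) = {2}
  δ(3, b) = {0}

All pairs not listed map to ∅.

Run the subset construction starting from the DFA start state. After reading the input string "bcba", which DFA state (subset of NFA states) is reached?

{0, 2}

Start: {0}.
δ(0,b) = {0}.
Union: {0}.
After b: {0}.
δ(0,c) = {0, 2, 3}.
Union: {0, 2, 3}.
After c: {0, 2, 3}.
δ(0,b) = {0}; δ(2,b) = {2}; δ(3,b) = {0}.
Union: {0, 2}.
After b: {0, 2}.
δ(0,a) = {2}; δ(2,a) = {0, 2}.
Union: {0, 2}.
After a: {0, 2}.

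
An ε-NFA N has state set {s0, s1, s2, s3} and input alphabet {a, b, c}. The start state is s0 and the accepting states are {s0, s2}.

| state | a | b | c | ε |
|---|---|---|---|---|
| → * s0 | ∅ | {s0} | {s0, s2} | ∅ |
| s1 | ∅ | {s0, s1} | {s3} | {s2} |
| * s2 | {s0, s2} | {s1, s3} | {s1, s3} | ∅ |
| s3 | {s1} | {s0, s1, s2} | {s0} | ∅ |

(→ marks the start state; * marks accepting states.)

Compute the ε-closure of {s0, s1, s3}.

Begin with {s0, s1, s3}.
s1 →ε {s2}; add s2.
ε-closure = {s0, s1, s2, s3}.

{s0, s1, s2, s3}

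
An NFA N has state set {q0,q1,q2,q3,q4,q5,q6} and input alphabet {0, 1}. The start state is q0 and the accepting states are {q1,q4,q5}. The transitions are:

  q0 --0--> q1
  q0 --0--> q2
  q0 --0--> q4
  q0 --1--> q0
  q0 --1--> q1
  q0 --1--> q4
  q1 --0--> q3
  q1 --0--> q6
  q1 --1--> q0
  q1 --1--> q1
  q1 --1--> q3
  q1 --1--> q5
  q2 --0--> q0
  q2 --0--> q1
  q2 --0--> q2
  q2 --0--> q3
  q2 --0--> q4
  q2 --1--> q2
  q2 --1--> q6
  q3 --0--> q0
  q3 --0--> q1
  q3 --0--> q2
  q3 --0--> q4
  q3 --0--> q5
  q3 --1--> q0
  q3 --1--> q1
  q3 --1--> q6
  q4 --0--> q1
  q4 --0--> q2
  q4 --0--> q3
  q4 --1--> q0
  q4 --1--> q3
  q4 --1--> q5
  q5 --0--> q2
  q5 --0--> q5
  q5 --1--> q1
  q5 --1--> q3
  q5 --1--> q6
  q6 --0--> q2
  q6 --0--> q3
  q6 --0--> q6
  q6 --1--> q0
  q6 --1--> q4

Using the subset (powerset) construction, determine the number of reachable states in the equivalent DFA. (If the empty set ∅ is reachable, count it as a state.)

9

Start state of the DFA: {q0}.
{q0} --0--> {q1,q2,q4}  [new]
{q0} --1--> {q0,q1,q4}  [new]
{q1,q2,q4} --0--> {q0,q1,q2,q3,q4,q6}  [new]
{q1,q2,q4} --1--> {q0,q1,q2,q3,q5,q6}  [new]
{q0,q1,q4} --0--> {q1,q2,q3,q4,q6}  [new]
{q0,q1,q4} --1--> {q0,q1,q3,q4,q5}  [new]
{q0,q1,q2,q3,q4,q6} --0--> {q0,q1,q2,q3,q4,q5,q6}  [new]
{q0,q1,q2,q3,q4,q6} --1--> {q0,q1,q2,q3,q4,q5,q6}  [seen]
{q0,q1,q2,q3,q5,q6} --0--> {q0,q1,q2,q3,q4,q5,q6}  [seen]
{q0,q1,q2,q3,q5,q6} --1--> {q0,q1,q2,q3,q4,q5,q6}  [seen]
{q1,q2,q3,q4,q6} --0--> {q0,q1,q2,q3,q4,q5,q6}  [seen]
{q1,q2,q3,q4,q6} --1--> {q0,q1,q2,q3,q4,q5,q6}  [seen]
{q0,q1,q3,q4,q5} --0--> {q0,q1,q2,q3,q4,q5,q6}  [seen]
{q0,q1,q3,q4,q5} --1--> {q0,q1,q3,q4,q5,q6}  [new]
{q0,q1,q2,q3,q4,q5,q6} --0--> {q0,q1,q2,q3,q4,q5,q6}  [seen]
{q0,q1,q2,q3,q4,q5,q6} --1--> {q0,q1,q2,q3,q4,q5,q6}  [seen]
{q0,q1,q3,q4,q5,q6} --0--> {q0,q1,q2,q3,q4,q5,q6}  [seen]
{q0,q1,q3,q4,q5,q6} --1--> {q0,q1,q3,q4,q5,q6}  [seen]
Reachable DFA states: {q0}, {q1,q2,q4}, {q0,q1,q4}, {q0,q1,q2,q3,q4,q6}, {q0,q1,q2,q3,q5,q6}, {q1,q2,q3,q4,q6}, {q0,q1,q3,q4,q5}, {q0,q1,q2,q3,q4,q5,q6}, {q0,q1,q3,q4,q5,q6}.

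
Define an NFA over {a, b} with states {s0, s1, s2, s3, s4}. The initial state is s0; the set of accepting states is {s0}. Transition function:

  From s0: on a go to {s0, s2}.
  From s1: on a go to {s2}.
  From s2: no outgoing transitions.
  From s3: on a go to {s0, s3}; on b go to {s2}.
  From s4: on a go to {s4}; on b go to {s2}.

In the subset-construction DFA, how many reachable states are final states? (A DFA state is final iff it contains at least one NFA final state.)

Start state of the DFA: {s0}.
{s0} --a--> {s0, s2}  [new]
{s0} --b--> ∅  [new]
{s0, s2} --a--> {s0, s2}  [seen]
{s0, s2} --b--> ∅  [seen]
∅ --a--> ∅  [seen]
∅ --b--> ∅  [seen]
Reachable DFA states: {s0}, {s0, s2}, ∅.
Accepting DFA states (contain an NFA accepting state): {s0}, {s0, s2}.

2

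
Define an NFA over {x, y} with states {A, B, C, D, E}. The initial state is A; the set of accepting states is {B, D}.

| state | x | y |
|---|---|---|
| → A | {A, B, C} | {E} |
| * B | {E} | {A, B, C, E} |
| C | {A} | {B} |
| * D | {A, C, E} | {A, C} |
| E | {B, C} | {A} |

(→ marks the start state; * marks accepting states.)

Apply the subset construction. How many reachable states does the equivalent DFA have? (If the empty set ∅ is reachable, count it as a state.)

Start state of the DFA: {A}.
{A} --x--> {A, B, C}  [new]
{A} --y--> {E}  [new]
{A, B, C} --x--> {A, B, C, E}  [new]
{A, B, C} --y--> {A, B, C, E}  [seen]
{E} --x--> {B, C}  [new]
{E} --y--> {A}  [seen]
{A, B, C, E} --x--> {A, B, C, E}  [seen]
{A, B, C, E} --y--> {A, B, C, E}  [seen]
{B, C} --x--> {A, E}  [new]
{B, C} --y--> {A, B, C, E}  [seen]
{A, E} --x--> {A, B, C}  [seen]
{A, E} --y--> {A, E}  [seen]
Reachable DFA states: {A}, {A, B, C}, {E}, {A, B, C, E}, {B, C}, {A, E}.

6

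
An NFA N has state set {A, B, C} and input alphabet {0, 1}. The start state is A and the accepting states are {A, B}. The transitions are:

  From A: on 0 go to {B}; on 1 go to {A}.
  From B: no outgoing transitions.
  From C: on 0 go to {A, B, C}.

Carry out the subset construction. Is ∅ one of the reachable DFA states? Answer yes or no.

Start state of the DFA: {A}.
{A} --0--> {B}  [new]
{A} --1--> {A}  [seen]
{B} --0--> ∅  [new]
{B} --1--> ∅  [seen]
∅ --0--> ∅  [seen]
∅ --1--> ∅  [seen]
Reachable DFA states: {A}, {B}, ∅.
∅ is among them.

yes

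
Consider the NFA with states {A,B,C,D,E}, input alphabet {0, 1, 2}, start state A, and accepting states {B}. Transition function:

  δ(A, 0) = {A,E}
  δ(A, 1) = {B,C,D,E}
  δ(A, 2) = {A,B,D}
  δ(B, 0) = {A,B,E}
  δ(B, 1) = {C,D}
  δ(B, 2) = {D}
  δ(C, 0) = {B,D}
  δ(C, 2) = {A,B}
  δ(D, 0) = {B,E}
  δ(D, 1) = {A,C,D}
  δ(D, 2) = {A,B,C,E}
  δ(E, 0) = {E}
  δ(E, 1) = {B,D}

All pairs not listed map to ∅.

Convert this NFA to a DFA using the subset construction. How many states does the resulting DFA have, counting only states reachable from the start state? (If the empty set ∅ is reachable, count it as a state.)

8

Start state of the DFA: {A}.
{A} --0--> {A,E}  [new]
{A} --1--> {B,C,D,E}  [new]
{A} --2--> {A,B,D}  [new]
{A,E} --0--> {A,E}  [seen]
{A,E} --1--> {B,C,D,E}  [seen]
{A,E} --2--> {A,B,D}  [seen]
{B,C,D,E} --0--> {A,B,D,E}  [new]
{B,C,D,E} --1--> {A,B,C,D}  [new]
{B,C,D,E} --2--> {A,B,C,D,E}  [new]
{A,B,D} --0--> {A,B,E}  [new]
{A,B,D} --1--> {A,B,C,D,E}  [seen]
{A,B,D} --2--> {A,B,C,D,E}  [seen]
{A,B,D,E} --0--> {A,B,E}  [seen]
{A,B,D,E} --1--> {A,B,C,D,E}  [seen]
{A,B,D,E} --2--> {A,B,C,D,E}  [seen]
{A,B,C,D} --0--> {A,B,D,E}  [seen]
{A,B,C,D} --1--> {A,B,C,D,E}  [seen]
{A,B,C,D} --2--> {A,B,C,D,E}  [seen]
{A,B,C,D,E} --0--> {A,B,D,E}  [seen]
{A,B,C,D,E} --1--> {A,B,C,D,E}  [seen]
{A,B,C,D,E} --2--> {A,B,C,D,E}  [seen]
{A,B,E} --0--> {A,B,E}  [seen]
{A,B,E} --1--> {B,C,D,E}  [seen]
{A,B,E} --2--> {A,B,D}  [seen]
Reachable DFA states: {A}, {A,E}, {B,C,D,E}, {A,B,D}, {A,B,D,E}, {A,B,C,D}, {A,B,C,D,E}, {A,B,E}.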